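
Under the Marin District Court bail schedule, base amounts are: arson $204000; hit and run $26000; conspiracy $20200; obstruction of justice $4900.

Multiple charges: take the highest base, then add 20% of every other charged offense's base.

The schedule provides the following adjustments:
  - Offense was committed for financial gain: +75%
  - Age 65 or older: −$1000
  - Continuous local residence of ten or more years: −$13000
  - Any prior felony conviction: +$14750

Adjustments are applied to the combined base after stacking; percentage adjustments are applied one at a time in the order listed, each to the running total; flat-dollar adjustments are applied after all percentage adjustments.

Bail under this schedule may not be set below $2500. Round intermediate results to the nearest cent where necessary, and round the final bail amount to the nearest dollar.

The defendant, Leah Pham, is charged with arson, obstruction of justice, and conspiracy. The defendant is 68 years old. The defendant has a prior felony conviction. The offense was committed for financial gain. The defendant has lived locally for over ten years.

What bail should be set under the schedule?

Base amounts from the schedule: arson $204000; obstruction of justice $4900; conspiracy $20200.
Stacking rule: highest base plus 20% of each additional charge. Highest is arson at $204000. Additional: $4900 × 20% = $980; $20200 × 20% = $4040. Combined base = $204000 + $5020 = $209020.
Offense was committed for financial gain (+75%): $209020 × 1.75 = $365785.
Age 65 or older (−$1000 flat): $365785 − $1000 = $364785.
Continuous local residence of ten or more years (−$13000 flat): $364785 − $13000 = $351785.
Any prior felony conviction (+$14750 flat): $351785 + $14750 = $366535.
$366535 is at or above the $2500 minimum.

$366535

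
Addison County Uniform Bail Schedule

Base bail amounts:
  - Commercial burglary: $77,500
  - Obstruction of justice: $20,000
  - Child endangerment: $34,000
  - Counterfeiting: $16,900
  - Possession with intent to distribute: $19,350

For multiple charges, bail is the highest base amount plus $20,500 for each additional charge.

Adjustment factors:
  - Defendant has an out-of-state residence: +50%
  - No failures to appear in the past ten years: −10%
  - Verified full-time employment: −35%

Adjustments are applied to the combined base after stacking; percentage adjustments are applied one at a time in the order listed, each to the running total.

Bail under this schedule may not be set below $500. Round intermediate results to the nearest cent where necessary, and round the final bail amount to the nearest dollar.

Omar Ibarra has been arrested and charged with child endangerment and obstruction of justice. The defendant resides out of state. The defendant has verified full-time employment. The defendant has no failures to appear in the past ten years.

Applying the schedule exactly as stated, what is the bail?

$47,824

Base amounts from the schedule: child endangerment $34,000; obstruction of justice $20,000.
Stacking rule: highest base plus $20,500 per additional charge. Highest is child endangerment at $34,000; 1 additional charge → +$20,500. Combined base = $54,500.
Defendant has an out-of-state residence (+50%): $54,500 × 1.5 = $81,750.
No failures to appear in the past ten years (−10%): $81,750 × 0.9 = $73,575.
Verified full-time employment (−35%): $73,575 × 0.65 = $47,823.75.
$47,823.75 is at or above the $500 minimum.
Rounded to the nearest dollar: $47,824.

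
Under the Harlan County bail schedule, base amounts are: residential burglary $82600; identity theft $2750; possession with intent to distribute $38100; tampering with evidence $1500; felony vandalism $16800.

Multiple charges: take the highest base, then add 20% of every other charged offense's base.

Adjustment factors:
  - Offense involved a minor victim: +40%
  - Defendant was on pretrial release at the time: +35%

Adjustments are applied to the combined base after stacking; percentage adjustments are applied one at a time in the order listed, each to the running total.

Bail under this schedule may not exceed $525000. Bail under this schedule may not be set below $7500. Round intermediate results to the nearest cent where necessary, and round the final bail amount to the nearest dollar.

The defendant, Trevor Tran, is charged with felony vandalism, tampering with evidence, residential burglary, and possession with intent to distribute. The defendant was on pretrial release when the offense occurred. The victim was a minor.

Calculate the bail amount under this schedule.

$177433

Base amounts from the schedule: felony vandalism $16800; tampering with evidence $1500; residential burglary $82600; possession with intent to distribute $38100.
Stacking rule: highest base plus 20% of each additional charge. Highest is residential burglary at $82600. Additional: $16800 × 20% = $3360; $1500 × 20% = $300; $38100 × 20% = $7620. Combined base = $82600 + $11280 = $93880.
Offense involved a minor victim (+40%): $93880 × 1.4 = $131432.
Defendant was on pretrial release at the time (+35%): $131432 × 1.35 = $177433.20.
$177433.20 is within the $525000 maximum.
$177433.20 is at or above the $7500 minimum.
Rounded to the nearest dollar: $177433.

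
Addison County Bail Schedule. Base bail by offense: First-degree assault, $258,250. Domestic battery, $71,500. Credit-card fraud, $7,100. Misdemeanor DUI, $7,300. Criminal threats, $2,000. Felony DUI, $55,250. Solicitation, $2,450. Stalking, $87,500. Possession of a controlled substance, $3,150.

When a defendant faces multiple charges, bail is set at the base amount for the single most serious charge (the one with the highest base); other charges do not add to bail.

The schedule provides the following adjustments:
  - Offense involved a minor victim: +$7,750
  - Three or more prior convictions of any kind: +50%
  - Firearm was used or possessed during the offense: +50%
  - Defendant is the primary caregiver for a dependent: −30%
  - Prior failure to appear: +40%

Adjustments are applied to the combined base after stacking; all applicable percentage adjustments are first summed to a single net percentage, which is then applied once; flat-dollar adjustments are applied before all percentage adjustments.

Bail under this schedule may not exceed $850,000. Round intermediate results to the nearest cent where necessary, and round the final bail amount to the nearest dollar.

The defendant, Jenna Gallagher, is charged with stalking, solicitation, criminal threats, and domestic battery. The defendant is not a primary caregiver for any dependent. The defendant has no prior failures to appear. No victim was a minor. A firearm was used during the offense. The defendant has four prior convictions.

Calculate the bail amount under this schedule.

$175,000

Base amounts from the schedule: stalking $87,500; solicitation $2,450; criminal threats $2,000; domestic battery $71,500.
Stacking rule: use the highest base only. Highest is stalking at $87,500. Combined base = $87,500.
Net percentage adjustment: +50% +50% = +100%. $87,500 × 2 = $175,000.
$175,000 is within the $850,000 maximum.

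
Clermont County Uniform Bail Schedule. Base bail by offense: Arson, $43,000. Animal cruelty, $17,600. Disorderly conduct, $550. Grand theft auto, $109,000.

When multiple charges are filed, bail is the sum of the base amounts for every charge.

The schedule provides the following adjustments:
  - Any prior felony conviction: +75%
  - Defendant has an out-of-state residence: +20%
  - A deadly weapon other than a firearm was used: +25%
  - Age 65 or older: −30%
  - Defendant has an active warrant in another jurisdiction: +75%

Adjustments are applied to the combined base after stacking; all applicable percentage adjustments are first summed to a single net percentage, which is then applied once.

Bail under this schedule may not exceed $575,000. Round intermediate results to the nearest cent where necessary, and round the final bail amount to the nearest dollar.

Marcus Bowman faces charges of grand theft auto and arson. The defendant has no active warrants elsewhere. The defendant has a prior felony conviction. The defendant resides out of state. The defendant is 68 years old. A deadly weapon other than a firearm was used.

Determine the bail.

Base amounts from the schedule: grand theft auto $109,000; arson $43,000.
Stacking rule: sum of all bases. $109,000 + $43,000 = $152,000.
Net percentage adjustment: +75% +20% +25% −30% = +90%. $152,000 × 1.9 = $288,800.
$288,800 is within the $575,000 maximum.

$288,800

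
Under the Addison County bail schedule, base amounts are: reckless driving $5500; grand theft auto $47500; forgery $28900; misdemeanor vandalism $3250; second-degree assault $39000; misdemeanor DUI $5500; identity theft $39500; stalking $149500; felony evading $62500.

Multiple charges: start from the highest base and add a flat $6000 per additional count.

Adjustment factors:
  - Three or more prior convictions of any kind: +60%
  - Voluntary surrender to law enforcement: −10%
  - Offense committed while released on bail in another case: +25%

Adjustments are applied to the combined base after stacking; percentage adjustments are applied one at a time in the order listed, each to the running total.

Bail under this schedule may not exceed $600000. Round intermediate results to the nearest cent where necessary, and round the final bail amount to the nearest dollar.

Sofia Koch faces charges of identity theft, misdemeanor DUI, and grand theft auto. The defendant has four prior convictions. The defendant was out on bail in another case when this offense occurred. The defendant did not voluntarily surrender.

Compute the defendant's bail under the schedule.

Base amounts from the schedule: identity theft $39500; misdemeanor DUI $5500; grand theft auto $47500.
Stacking rule: highest base plus $6000 per additional charge. Highest is grand theft auto at $47500; 2 additional charges → +$12000. Combined base = $59500.
Three or more prior convictions of any kind (+60%): $59500 × 1.6 = $95200.
Offense committed while released on bail in another case (+25%): $95200 × 1.25 = $119000.
$119000 is within the $600000 maximum.

$119000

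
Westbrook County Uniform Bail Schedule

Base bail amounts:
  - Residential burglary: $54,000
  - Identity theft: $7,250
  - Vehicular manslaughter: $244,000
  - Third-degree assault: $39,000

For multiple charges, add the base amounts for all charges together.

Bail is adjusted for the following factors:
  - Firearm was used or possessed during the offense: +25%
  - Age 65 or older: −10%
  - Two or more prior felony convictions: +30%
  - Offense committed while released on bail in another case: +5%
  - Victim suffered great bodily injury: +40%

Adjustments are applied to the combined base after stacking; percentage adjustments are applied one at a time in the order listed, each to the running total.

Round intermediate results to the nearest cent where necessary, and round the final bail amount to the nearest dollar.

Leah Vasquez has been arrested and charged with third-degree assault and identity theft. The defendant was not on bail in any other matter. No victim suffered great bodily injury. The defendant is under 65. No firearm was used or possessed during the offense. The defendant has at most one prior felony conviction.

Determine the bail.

Base amounts from the schedule: third-degree assault $39,000; identity theft $7,250.
Stacking rule: sum of all bases. $39,000 + $7,250 = $46,250.
No adjustment factors apply to this defendant.

$46,250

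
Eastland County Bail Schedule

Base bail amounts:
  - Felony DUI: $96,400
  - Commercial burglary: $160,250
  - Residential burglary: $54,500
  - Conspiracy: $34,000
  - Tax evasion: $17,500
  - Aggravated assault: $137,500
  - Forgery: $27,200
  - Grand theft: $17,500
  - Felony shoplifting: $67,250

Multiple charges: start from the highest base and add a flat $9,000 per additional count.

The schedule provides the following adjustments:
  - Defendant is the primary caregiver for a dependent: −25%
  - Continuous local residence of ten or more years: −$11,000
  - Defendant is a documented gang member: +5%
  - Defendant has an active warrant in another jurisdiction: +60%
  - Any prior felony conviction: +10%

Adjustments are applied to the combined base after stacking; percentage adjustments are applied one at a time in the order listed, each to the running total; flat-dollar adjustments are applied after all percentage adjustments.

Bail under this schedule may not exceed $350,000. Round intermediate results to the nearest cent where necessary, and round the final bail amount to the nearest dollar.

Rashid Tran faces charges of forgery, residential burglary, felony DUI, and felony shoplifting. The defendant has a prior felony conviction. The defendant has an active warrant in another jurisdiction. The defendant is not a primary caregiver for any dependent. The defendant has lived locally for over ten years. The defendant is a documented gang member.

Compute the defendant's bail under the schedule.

Base amounts from the schedule: forgery $27,200; residential burglary $54,500; felony DUI $96,400; felony shoplifting $67,250.
Stacking rule: highest base plus $9,000 per additional charge. Highest is felony DUI at $96,400; 3 additional charges → +$27,000. Combined base = $123,400.
Defendant is a documented gang member (+5%): $123,400 × 1.05 = $129,570.
Defendant has an active warrant in another jurisdiction (+60%): $129,570 × 1.6 = $207,312.
Any prior felony conviction (+10%): $207,312 × 1.1 = $228,043.20.
Continuous local residence of ten or more years (−$11,000 flat): $228,043.20 − $11,000 = $217,043.20.
$217,043.20 is within the $350,000 maximum.
Rounded to the nearest dollar: $217,043.

$217,043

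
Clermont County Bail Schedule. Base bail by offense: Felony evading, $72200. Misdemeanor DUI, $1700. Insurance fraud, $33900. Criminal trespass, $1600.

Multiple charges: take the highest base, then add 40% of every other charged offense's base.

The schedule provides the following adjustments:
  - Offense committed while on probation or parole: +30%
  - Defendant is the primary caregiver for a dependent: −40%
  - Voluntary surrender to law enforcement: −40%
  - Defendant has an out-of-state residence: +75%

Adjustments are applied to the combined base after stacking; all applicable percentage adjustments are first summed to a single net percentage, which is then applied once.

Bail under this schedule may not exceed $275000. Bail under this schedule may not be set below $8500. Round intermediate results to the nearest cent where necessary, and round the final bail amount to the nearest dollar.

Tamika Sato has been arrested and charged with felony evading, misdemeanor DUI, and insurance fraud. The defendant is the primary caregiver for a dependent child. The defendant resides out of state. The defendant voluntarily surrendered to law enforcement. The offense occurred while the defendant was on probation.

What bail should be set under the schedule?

Base amounts from the schedule: felony evading $72200; misdemeanor DUI $1700; insurance fraud $33900.
Stacking rule: highest base plus 40% of each additional charge. Highest is felony evading at $72200. Additional: $1700 × 40% = $680; $33900 × 40% = $13560. Combined base = $72200 + $14240 = $86440.
Net percentage adjustment: +30% −40% −40% +75% = +25%. $86440 × 1.25 = $108050.
$108050 is within the $275000 maximum.
$108050 is at or above the $8500 minimum.

$108050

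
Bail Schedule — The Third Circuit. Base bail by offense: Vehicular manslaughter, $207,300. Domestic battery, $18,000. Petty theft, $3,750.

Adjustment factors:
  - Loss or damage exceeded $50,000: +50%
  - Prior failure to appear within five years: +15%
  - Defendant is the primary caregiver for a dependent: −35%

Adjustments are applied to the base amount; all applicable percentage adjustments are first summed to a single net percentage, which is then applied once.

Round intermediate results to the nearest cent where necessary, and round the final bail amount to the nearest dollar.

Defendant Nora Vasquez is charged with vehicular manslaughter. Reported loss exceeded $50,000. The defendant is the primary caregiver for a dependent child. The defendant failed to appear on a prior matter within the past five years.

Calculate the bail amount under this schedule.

$269,490

Base amounts from the schedule: vehicular manslaughter $207,300.
Single charge. Combined base = $207,300.
Net percentage adjustment: +50% +15% −35% = +30%. $207,300 × 1.3 = $269,490.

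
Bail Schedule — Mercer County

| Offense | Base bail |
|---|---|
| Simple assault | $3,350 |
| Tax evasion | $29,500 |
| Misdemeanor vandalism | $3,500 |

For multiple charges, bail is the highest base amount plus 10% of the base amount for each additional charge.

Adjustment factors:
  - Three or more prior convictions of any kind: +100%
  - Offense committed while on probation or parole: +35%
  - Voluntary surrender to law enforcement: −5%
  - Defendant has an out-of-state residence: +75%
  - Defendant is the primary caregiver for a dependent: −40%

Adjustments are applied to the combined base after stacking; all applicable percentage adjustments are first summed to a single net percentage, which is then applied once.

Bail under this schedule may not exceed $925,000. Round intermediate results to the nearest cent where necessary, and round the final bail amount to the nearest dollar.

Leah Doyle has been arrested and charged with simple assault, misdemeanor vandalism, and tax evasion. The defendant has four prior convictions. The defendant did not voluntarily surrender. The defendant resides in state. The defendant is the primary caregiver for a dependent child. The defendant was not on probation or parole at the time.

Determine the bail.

$48,296

Base amounts from the schedule: simple assault $3,350; misdemeanor vandalism $3,500; tax evasion $29,500.
Stacking rule: highest base plus 10% of each additional charge. Highest is tax evasion at $29,500. Additional: $3,350 × 10% = $335; $3,500 × 10% = $350. Combined base = $29,500 + $685 = $30,185.
Net percentage adjustment: +100% −40% = +60%. $30,185 × 1.6 = $48,296.
$48,296 is within the $925,000 maximum.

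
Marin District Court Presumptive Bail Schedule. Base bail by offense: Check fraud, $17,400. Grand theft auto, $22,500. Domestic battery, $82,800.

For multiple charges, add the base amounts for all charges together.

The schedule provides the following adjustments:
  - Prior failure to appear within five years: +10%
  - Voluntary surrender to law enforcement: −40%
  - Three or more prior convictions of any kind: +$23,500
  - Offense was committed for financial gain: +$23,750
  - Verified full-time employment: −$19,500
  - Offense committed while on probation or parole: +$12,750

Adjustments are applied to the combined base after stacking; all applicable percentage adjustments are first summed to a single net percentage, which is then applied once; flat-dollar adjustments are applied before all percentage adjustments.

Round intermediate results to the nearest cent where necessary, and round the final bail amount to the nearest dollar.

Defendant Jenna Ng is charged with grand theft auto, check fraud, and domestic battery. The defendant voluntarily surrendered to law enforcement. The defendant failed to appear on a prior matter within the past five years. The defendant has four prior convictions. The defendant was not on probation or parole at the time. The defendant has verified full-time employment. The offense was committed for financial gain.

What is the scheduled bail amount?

$105,315

Base amounts from the schedule: grand theft auto $22,500; check fraud $17,400; domestic battery $82,800.
Stacking rule: sum of all bases. $22,500 + $17,400 + $82,800 = $122,700.
Three or more prior convictions of any kind (+$23,500 flat): $122,700 + $23,500 = $146,200.
Offense was committed for financial gain (+$23,750 flat): $146,200 + $23,750 = $169,950.
Verified full-time employment (−$19,500 flat): $169,950 − $19,500 = $150,450.
Net percentage adjustment: +10% −40% = −30%. $150,450 × 0.7 = $105,315.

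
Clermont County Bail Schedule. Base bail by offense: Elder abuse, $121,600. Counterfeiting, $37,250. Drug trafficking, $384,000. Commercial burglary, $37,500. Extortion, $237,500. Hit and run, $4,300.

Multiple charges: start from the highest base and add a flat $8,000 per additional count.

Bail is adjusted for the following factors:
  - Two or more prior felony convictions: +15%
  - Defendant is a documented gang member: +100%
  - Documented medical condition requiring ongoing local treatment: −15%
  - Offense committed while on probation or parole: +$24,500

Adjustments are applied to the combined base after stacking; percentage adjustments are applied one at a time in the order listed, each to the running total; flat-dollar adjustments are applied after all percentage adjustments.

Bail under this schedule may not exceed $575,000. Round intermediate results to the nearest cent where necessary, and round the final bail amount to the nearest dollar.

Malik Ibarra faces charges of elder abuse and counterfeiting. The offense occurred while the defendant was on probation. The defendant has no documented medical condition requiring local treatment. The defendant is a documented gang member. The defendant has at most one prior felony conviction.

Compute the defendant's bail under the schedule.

$283,700

Base amounts from the schedule: elder abuse $121,600; counterfeiting $37,250.
Stacking rule: highest base plus $8,000 per additional charge. Highest is elder abuse at $121,600; 1 additional charge → +$8,000. Combined base = $129,600.
Defendant is a documented gang member (+100%): $129,600 × 2 = $259,200.
Offense committed while on probation or parole (+$24,500 flat): $259,200 + $24,500 = $283,700.
$283,700 is within the $575,000 maximum.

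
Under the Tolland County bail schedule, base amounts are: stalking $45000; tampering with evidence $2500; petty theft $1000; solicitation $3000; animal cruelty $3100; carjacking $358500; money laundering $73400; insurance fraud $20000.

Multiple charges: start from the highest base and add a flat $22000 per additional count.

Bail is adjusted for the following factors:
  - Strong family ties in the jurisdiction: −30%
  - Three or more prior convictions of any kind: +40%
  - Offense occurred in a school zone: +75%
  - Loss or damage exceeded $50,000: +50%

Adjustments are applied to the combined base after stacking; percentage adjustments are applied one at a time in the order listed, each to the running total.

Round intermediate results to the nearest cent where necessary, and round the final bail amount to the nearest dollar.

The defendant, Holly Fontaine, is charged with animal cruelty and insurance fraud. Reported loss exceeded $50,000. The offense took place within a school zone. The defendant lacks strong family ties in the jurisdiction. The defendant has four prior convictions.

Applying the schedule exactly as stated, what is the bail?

$154350

Base amounts from the schedule: animal cruelty $3100; insurance fraud $20000.
Stacking rule: highest base plus $22000 per additional charge. Highest is insurance fraud at $20000; 1 additional charge → +$22000. Combined base = $42000.
Three or more prior convictions of any kind (+40%): $42000 × 1.4 = $58800.
Offense occurred in a school zone (+75%): $58800 × 1.75 = $102900.
Loss or damage exceeded $50,000 (+50%): $102900 × 1.5 = $154350.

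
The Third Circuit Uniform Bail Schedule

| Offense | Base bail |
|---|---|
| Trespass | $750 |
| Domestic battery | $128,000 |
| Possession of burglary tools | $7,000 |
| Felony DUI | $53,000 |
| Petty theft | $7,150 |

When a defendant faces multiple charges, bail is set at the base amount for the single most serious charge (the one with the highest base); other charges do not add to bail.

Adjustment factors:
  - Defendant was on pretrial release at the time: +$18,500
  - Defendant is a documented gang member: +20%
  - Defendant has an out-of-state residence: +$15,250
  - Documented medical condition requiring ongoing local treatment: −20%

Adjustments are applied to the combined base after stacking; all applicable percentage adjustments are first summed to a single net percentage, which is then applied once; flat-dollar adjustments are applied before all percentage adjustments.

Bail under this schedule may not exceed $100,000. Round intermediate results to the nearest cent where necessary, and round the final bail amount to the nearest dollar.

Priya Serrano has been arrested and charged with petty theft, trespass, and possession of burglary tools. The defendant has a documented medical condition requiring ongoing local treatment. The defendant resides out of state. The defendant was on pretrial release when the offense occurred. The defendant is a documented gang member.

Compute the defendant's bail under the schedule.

$40,900

Base amounts from the schedule: petty theft $7,150; trespass $750; possession of burglary tools $7,000.
Stacking rule: use the highest base only. Highest is petty theft at $7,150. Combined base = $7,150.
Defendant was on pretrial release at the time (+$18,500 flat): $7,150 + $18,500 = $25,650.
Defendant has an out-of-state residence (+$15,250 flat): $25,650 + $15,250 = $40,900.
Net percentage adjustment: +20% −20% = +0%. $40,900 × 1 = $40,900.
$40,900 is within the $100,000 maximum.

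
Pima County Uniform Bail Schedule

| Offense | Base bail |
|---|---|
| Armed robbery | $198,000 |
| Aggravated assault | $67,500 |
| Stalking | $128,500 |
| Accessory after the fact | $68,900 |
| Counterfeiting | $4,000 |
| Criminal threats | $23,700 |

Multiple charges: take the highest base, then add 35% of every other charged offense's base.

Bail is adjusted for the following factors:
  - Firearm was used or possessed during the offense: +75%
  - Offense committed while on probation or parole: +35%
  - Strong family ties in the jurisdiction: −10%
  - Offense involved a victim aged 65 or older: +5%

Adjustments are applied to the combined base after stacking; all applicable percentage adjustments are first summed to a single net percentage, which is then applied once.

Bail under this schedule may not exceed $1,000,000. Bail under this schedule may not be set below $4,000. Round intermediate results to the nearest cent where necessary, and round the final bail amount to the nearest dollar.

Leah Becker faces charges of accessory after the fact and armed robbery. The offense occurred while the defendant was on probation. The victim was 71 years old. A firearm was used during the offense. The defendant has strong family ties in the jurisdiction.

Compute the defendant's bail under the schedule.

$455,336

Base amounts from the schedule: accessory after the fact $68,900; armed robbery $198,000.
Stacking rule: highest base plus 35% of each additional charge. Highest is armed robbery at $198,000. Additional: $68,900 × 35% = $24,115. Combined base = $198,000 + $24,115 = $222,115.
Net percentage adjustment: +75% +35% −10% +5% = +105%. $222,115 × 2.05 = $455,335.75.
$455,335.75 is within the $1,000,000 maximum.
$455,335.75 is at or above the $4,000 minimum.
Rounded to the nearest dollar: $455,336.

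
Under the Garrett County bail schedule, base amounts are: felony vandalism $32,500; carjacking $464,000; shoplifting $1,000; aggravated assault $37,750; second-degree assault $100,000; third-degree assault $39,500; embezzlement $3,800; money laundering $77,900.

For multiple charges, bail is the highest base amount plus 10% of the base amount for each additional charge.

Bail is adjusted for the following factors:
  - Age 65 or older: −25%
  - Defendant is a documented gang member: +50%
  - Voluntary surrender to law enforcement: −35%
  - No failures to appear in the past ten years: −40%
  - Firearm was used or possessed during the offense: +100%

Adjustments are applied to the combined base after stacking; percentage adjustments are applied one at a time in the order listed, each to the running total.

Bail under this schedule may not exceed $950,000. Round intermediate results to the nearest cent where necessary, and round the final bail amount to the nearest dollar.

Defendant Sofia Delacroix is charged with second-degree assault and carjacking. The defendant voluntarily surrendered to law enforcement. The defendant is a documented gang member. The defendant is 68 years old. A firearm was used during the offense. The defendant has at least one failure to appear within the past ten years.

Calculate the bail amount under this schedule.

Base amounts from the schedule: second-degree assault $100,000; carjacking $464,000.
Stacking rule: highest base plus 10% of each additional charge. Highest is carjacking at $464,000. Additional: $100,000 × 10% = $10,000. Combined base = $464,000 + $10,000 = $474,000.
Age 65 or older (−25%): $474,000 × 0.75 = $355,500.
Defendant is a documented gang member (+50%): $355,500 × 1.5 = $533,250.
Voluntary surrender to law enforcement (−35%): $533,250 × 0.65 = $346,612.50.
Firearm was used or possessed during the offense (+100%): $346,612.50 × 2 = $693,225.
$693,225 is within the $950,000 maximum.

$693,225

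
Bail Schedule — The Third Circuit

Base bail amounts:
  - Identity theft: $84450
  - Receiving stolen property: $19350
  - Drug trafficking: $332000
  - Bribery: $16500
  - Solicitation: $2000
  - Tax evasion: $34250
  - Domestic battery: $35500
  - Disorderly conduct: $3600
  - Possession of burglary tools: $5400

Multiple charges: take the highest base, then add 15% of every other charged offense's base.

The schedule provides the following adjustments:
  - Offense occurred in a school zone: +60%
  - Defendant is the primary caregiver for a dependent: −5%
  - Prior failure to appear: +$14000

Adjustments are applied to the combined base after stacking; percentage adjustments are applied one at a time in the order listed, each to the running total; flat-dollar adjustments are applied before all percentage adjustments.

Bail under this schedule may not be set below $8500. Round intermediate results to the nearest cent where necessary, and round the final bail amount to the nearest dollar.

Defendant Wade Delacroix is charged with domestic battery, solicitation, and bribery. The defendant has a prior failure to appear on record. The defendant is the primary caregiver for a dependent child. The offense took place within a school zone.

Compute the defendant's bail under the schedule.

Base amounts from the schedule: domestic battery $35500; solicitation $2000; bribery $16500.
Stacking rule: highest base plus 15% of each additional charge. Highest is domestic battery at $35500. Additional: $2000 × 15% = $300; $16500 × 15% = $2475. Combined base = $35500 + $2775 = $38275.
Prior failure to appear (+$14000 flat): $38275 + $14000 = $52275.
Offense occurred in a school zone (+60%): $52275 × 1.6 = $83640.
Defendant is the primary caregiver for a dependent (−5%): $83640 × 0.95 = $79458.
$79458 is at or above the $8500 minimum.

$79458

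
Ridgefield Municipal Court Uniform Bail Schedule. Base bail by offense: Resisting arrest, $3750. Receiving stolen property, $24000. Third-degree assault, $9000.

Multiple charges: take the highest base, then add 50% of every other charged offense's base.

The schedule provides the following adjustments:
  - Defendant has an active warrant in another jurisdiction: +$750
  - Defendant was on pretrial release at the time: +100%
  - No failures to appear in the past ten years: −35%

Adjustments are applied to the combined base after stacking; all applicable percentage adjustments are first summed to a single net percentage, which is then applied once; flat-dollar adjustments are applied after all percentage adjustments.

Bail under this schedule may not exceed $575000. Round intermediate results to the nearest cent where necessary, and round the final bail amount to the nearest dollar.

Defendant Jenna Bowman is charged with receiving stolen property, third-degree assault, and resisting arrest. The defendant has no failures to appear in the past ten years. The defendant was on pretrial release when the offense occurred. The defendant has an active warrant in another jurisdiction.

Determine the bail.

$50869

Base amounts from the schedule: receiving stolen property $24000; third-degree assault $9000; resisting arrest $3750.
Stacking rule: highest base plus 50% of each additional charge. Highest is receiving stolen property at $24000. Additional: $9000 × 50% = $4500; $3750 × 50% = $1875. Combined base = $24000 + $6375 = $30375.
Net percentage adjustment: +100% −35% = +65%. $30375 × 1.65 = $50118.75.
Defendant has an active warrant in another jurisdiction (+$750 flat): $50118.75 + $750 = $50868.75.
$50868.75 is within the $575000 maximum.
Rounded to the nearest dollar: $50869.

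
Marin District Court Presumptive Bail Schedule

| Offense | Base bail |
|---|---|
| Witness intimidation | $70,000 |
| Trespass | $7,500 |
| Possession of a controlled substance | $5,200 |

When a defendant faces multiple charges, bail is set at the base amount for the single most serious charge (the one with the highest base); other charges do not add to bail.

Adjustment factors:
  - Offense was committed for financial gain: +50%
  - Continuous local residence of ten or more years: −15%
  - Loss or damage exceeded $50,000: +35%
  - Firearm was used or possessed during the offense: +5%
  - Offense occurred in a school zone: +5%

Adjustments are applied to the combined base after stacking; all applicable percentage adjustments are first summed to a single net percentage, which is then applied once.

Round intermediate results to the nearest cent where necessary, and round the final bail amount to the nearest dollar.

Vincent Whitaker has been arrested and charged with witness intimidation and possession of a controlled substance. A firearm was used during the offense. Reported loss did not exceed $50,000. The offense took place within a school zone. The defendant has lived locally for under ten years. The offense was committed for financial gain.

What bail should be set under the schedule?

$112,000

Base amounts from the schedule: witness intimidation $70,000; possession of a controlled substance $5,200.
Stacking rule: use the highest base only. Highest is witness intimidation at $70,000. Combined base = $70,000.
Net percentage adjustment: +50% +5% +5% = +60%. $70,000 × 1.6 = $112,000.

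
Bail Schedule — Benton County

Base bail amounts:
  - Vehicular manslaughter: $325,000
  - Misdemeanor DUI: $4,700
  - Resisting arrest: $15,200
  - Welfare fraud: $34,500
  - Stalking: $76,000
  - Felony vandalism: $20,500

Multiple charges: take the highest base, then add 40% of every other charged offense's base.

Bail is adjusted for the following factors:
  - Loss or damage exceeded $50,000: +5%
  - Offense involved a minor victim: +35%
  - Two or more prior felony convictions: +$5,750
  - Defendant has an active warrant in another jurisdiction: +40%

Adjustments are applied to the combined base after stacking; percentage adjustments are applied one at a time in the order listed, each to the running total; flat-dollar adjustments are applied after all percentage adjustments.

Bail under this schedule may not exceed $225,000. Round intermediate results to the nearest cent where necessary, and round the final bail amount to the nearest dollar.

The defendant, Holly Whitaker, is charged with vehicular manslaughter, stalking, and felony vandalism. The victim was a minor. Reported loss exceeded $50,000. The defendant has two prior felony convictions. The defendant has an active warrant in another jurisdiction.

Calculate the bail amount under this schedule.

Base amounts from the schedule: vehicular manslaughter $325,000; stalking $76,000; felony vandalism $20,500.
Stacking rule: highest base plus 40% of each additional charge. Highest is vehicular manslaughter at $325,000. Additional: $76,000 × 40% = $30,400; $20,500 × 40% = $8,200. Combined base = $325,000 + $38,600 = $363,600.
Loss or damage exceeded $50,000 (+5%): $363,600 × 1.05 = $381,780.
Offense involved a minor victim (+35%): $381,780 × 1.35 = $515,403.
Defendant has an active warrant in another jurisdiction (+40%): $515,403 × 1.4 = $721,564.20.
Two or more prior felony convictions (+$5,750 flat): $721,564.20 + $5,750 = $727,314.20.
Result $727,314.20 exceeds the maximum of $225,000; bail is capped at $225,000.

$225,000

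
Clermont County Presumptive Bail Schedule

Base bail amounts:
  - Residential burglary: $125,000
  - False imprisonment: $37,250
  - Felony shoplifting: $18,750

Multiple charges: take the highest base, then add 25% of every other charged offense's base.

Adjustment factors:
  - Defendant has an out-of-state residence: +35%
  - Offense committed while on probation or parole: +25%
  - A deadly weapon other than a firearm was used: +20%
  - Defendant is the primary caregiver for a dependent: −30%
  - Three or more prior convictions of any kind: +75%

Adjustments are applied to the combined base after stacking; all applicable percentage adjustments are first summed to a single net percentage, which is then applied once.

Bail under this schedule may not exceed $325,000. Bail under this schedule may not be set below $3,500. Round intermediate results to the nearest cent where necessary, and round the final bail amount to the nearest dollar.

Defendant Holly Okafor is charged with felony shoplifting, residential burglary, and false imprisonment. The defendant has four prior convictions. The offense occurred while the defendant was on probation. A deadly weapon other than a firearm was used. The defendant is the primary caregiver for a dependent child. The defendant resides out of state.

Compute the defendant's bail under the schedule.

$312,750

Base amounts from the schedule: felony shoplifting $18,750; residential burglary $125,000; false imprisonment $37,250.
Stacking rule: highest base plus 25% of each additional charge. Highest is residential burglary at $125,000. Additional: $18,750 × 25% = $4,687.50; $37,250 × 25% = $9,312.50. Combined base = $125,000 + $14,000 = $139,000.
Net percentage adjustment: +35% +25% +20% −30% +75% = +125%. $139,000 × 2.25 = $312,750.
$312,750 is within the $325,000 maximum.
$312,750 is at or above the $3,500 minimum.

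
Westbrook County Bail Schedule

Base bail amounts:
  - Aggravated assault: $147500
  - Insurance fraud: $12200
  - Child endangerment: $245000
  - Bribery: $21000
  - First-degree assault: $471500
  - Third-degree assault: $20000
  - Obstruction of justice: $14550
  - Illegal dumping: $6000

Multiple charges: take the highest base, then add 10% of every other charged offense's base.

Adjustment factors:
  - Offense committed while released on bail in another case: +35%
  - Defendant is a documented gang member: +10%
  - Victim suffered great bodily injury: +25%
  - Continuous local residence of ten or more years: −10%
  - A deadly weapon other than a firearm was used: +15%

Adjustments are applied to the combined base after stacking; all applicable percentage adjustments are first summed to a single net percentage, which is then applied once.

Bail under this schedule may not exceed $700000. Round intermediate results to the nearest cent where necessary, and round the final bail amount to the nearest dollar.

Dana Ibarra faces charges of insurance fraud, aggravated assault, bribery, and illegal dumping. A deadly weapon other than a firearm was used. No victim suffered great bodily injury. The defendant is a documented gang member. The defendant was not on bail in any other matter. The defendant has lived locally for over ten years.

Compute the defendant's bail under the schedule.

Base amounts from the schedule: insurance fraud $12200; aggravated assault $147500; bribery $21000; illegal dumping $6000.
Stacking rule: highest base plus 10% of each additional charge. Highest is aggravated assault at $147500. Additional: $12200 × 10% = $1220; $21000 × 10% = $2100; $6000 × 10% = $600. Combined base = $147500 + $3920 = $151420.
Net percentage adjustment: +10% −10% +15% = +15%. $151420 × 1.15 = $174133.
$174133 is within the $700000 maximum.

$174133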